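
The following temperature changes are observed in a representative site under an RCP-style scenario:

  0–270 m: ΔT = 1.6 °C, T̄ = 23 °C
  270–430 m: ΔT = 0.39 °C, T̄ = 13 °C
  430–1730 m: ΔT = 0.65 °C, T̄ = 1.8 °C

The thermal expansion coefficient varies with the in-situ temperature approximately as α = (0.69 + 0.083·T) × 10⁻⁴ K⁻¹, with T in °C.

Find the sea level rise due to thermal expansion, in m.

Layer 1: α = (0.69 + 0.083×23)×10⁻⁴ = 2.599×10⁻⁴ K⁻¹
Layer 2: α = (0.69 + 0.083×13)×10⁻⁴ = 1.769×10⁻⁴ K⁻¹
Layer 3: α = (0.69 + 0.083×1.8)×10⁻⁴ = 0.8394×10⁻⁴ K⁻¹
Layer 1: 270 × 2.599×10⁻⁴ × 1.6 = 0.1122768 m
160 × 1.769×10⁻⁴ × 0.39 = 0.01103856 m
430–1730 m: 0.8394×10⁻⁴ × 0.65 × 1300 = 0.0709293 m
Δh = 0.1122768 + 0.01103856 + 0.0709293 = 0.19424466 m

0.19 m of thermosteric rise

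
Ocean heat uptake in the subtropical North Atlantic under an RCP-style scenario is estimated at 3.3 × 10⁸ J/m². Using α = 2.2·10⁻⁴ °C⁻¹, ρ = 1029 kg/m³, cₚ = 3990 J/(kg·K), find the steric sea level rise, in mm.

Δh = αQ/(ρcₚ) = 2.2×10⁻⁴ × 3.3×10⁸ / (1029 × 3990) ≈ 0.017683 m

Δh = 17.7 mm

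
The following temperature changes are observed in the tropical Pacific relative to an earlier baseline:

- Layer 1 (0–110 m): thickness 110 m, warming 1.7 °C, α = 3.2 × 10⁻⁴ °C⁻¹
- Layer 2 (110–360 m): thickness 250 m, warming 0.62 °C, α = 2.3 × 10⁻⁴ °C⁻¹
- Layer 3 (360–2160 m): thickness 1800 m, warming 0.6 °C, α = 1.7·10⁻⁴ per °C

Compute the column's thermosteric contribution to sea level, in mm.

Layer 1: 110 × 1.7 × 3.2×10⁻⁴ = 0.05984 m
2.3×10⁻⁴ × 0.62 × 250 = 0.03565 m
360–2160 m: 1.7×10⁻⁴ × 0.6 × 1800 = 0.18360 m
Δh = 0.05984 + 0.03565 + 0.18360 = 0.27909 m ≈ 279 mm

279 mm of thermosteric rise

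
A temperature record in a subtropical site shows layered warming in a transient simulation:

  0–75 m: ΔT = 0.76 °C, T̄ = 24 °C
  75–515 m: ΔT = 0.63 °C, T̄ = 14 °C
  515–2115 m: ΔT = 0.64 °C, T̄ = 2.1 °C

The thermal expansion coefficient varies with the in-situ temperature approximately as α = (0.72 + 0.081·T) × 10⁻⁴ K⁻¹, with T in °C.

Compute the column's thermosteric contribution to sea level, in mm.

Layer 1: α = (0.72 + 0.081×24)×10⁻⁴ = 2.664×10⁻⁴ K⁻¹
Layer 2: α = (0.72 + 0.081×14)×10⁻⁴ = 1.854×10⁻⁴ K⁻¹
Layer 3: α = (0.72 + 0.081×2.1)×10⁻⁴ = 0.8901×10⁻⁴ K⁻¹
0–75 m: 2.664×10⁻⁴ × 75 × 0.76 = 0.0151848 m
75–515 m: 440 × 0.63 × 1.854×10⁻⁴ = 0.05139288 m
515–2115 m: 0.8901×10⁻⁴ × 1600 × 0.64 = 0.09114624 m
Δh = 0.0151848 + 0.05139288 + 0.09114624 = 0.15772392 m

160 mm of thermosteric rise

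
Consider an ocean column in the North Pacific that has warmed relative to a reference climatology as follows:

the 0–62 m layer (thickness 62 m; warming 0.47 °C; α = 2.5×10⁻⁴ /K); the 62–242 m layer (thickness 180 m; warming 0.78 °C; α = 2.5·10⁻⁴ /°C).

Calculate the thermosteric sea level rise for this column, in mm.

0–62 m: 2.5×10⁻⁴ × 62 × 0.47 = 0.007285 m
Layer 2: 2.5×10⁻⁴ × 0.78 × 180 = 0.03510 m
Δh = 0.007285 + 0.03510 = 0.042385 m

Δh ≈ 42.4 mm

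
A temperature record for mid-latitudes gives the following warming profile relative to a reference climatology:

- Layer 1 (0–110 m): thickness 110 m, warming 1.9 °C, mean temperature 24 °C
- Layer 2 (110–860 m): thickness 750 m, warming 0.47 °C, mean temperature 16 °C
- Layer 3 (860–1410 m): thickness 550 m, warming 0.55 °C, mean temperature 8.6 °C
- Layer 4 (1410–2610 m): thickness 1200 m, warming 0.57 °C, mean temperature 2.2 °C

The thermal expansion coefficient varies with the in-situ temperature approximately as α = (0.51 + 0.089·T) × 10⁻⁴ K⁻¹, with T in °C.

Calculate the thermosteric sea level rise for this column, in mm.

Δh ≈ 210 mm

Layer 1: α = (0.51 + 0.089×24)×10⁻⁴ = 2.646×10⁻⁴ K⁻¹
Layer 2: α = (0.51 + 0.089×16)×10⁻⁴ = 1.934×10⁻⁴ K⁻¹
Layer 3: α = (0.51 + 0.089×8.6)×10⁻⁴ = 1.2754×10⁻⁴ K⁻¹
Layer 4: α = (0.51 + 0.089×2.2)×10⁻⁴ = 0.7058×10⁻⁴ K⁻¹
0–110 m: 2.646×10⁻⁴ × 1.9 × 110 = 0.0553014 m
110–860 m: 750 × 0.47 × 1.934×10⁻⁴ = 0.0681735 m
1.2754×10⁻⁴ × 550 × 0.55 = 0.03858085 m
1410–2610 m: 1200 × 0.57 × 0.7058×10⁻⁴ = 0.04827672 m
Δh = 0.0553014 + 0.0681735 + 0.03858085 + 0.04827672 = 0.21033247 m ≈ 210 mm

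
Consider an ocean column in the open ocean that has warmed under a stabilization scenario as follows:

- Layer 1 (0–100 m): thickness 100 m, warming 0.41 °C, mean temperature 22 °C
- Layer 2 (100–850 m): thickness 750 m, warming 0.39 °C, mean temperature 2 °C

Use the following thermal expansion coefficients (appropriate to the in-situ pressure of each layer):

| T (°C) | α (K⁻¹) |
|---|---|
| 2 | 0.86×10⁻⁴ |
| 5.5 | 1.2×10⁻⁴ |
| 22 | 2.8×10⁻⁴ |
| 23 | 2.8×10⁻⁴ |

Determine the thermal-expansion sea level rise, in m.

about 0.0366 m

Layer 1 at 22 °C → α = 2.8×10⁻⁴ K⁻¹
Layer 2 at 2 °C → α = 0.86×10⁻⁴ K⁻¹
Layer 1: 0.41 × 2.8×10⁻⁴ × 100 = 0.01148 m
100–850 m: 0.86×10⁻⁴ × 750 × 0.39 = 0.025155 m
Δh = 0.01148 + 0.025155 = 0.036635 m ≈ 0.0366 m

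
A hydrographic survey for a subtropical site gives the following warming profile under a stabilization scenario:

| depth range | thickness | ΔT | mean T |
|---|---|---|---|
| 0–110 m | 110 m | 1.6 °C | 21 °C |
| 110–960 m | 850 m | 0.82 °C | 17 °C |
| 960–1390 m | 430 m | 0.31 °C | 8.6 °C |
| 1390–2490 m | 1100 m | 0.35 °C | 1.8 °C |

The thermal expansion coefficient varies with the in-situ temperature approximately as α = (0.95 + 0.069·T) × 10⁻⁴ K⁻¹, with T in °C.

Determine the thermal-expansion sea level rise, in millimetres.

Layer 1: α = (0.95 + 0.069×21)×10⁻⁴ = 2.399×10⁻⁴ K⁻¹
Layer 2: α = (0.95 + 0.069×17)×10⁻⁴ = 2.123×10⁻⁴ K⁻¹
Layer 3: α = (0.95 + 0.069×8.6)×10⁻⁴ = 1.5434×10⁻⁴ K⁻¹
Layer 4: α = (0.95 + 0.069×1.8)×10⁻⁴ = 1.0742×10⁻⁴ K⁻¹
1.6 × 2.399×10⁻⁴ × 110 = 0.0422224 m
Layer 2: 2.123×10⁻⁴ × 0.82 × 850 = 0.1479731 m
Layer 3: 430 × 1.5434×10⁻⁴ × 0.31 = 0.020573522 m
Layer 4: 1.0742×10⁻⁴ × 0.35 × 1100 = 0.0413567 m
Δh = 0.0422224 + 0.1479731 + 0.020573522 + 0.0413567 = 0.252125722 m

Δh = 252 mm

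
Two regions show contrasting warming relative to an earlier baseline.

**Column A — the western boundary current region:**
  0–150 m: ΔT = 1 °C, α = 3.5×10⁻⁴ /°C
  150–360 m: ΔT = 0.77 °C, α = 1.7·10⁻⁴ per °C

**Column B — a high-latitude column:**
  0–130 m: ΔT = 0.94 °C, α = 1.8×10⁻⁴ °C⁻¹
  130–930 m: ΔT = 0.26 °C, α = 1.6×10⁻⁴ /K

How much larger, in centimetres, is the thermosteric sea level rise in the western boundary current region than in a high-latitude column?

2.47 cm larger

A Layer 1: 1 × 150 × 3.5×10⁻⁴ = 0.05250 m
A Layer 2: 0.77 × 1.7×10⁻⁴ × 210 = 0.027489 m
A total: 0.079989 m
B 0–130 m: 130 × 0.94 × 1.8×10⁻⁴ = 0.021996 m
B 1.6×10⁻⁴ × 800 × 0.26 = 0.03328 m
B total: 0.055276 m
Difference: 0.079989 − 0.055276 = 0.024713 m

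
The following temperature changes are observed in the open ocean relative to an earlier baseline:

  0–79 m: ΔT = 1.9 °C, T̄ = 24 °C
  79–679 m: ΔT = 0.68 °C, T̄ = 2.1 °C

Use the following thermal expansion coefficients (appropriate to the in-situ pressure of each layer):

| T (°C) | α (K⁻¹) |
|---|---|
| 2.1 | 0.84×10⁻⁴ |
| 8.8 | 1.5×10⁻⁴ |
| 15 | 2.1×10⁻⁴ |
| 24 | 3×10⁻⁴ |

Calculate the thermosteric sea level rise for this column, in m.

Layer 1 at 24 °C → α = 3×10⁻⁴ K⁻¹
Layer 2 at 2.1 °C → α = 0.84×10⁻⁴ K⁻¹
Layer 1: 1.9 × 79 × 3×10⁻⁴ = 0.04503 m
600 × 0.84×10⁻⁴ × 0.68 = 0.034272 m
Δh = 0.04503 + 0.034272 = 0.079302 m

Δh ≈ 0.079 m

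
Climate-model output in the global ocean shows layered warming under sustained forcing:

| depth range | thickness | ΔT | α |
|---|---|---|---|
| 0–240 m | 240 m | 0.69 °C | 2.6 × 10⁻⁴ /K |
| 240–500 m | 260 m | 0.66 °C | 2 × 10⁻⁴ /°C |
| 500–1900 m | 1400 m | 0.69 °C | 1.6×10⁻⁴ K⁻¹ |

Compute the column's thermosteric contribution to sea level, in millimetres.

2.6×10⁻⁴ × 0.69 × 240 = 0.043056 m
Layer 2: 0.66 × 260 × 2×10⁻⁴ = 0.03432 m
Layer 3: 0.69 × 1400 × 1.6×10⁻⁴ = 0.15456 m
Δh = 0.043056 + 0.03432 + 0.15456 = 0.231936 m

232 mm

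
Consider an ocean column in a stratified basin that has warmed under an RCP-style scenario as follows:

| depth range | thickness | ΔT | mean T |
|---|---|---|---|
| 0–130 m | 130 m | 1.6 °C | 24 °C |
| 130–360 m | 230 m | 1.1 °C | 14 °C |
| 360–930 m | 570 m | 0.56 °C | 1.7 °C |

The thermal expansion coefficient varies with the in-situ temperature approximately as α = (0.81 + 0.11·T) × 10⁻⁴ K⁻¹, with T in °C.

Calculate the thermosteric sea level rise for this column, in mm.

Layer 1: α = (0.81 + 0.11×24)×10⁻⁴ = 3.45×10⁻⁴ K⁻¹
Layer 2: α = (0.81 + 0.11×14)×10⁻⁴ = 2.35×10⁻⁴ K⁻¹
Layer 3: α = (0.81 + 0.11×1.7)×10⁻⁴ = 0.997×10⁻⁴ K⁻¹
Layer 1: 130 × 1.6 × 3.45×10⁻⁴ = 0.07176 m
1.1 × 230 × 2.35×10⁻⁴ = 0.059455 m
Layer 3: 0.56 × 570 × 0.997×10⁻⁴ = 0.03182424 m
Δh = 0.07176 + 0.059455 + 0.03182424 = 0.16303924 m

Δh = 163 mm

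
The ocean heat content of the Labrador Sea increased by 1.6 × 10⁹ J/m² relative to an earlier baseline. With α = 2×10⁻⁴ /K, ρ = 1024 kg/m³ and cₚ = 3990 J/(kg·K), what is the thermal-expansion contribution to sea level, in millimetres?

Δh = 78.3 mm

Δh = αQ/(ρcₚ) = 2×10⁻⁴ × 1.6×10⁹ / (1024 × 3990) ≈ 0.078321 m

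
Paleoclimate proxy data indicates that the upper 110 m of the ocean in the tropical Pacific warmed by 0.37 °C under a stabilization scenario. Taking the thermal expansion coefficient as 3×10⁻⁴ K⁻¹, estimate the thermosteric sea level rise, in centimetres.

Δh = αΔT·H = 3×10⁻⁴ × 0.37 × 110 = 0.01221 m

1.22 cm of thermosteric rise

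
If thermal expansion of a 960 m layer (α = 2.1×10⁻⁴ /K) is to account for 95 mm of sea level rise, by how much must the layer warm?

ΔT = Δh/(αH) = 0.095 / (2.1×10⁻⁴ × 960) ≈ 0.4712 K

about 0.471 K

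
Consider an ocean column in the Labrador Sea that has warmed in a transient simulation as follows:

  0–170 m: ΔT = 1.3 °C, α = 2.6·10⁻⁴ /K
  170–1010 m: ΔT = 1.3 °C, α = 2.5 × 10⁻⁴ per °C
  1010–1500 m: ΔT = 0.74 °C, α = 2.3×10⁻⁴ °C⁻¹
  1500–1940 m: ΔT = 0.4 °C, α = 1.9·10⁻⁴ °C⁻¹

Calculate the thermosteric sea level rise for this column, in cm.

1.3 × 170 × 2.6×10⁻⁴ = 0.05746 m
1.3 × 2.5×10⁻⁴ × 840 = 0.27300 m
1010–1500 m: 490 × 2.3×10⁻⁴ × 0.74 = 0.083398 m
1500–1940 m: 440 × 1.9×10⁻⁴ × 0.4 = 0.03344 m
Δh = 0.05746 + 0.27300 + 0.083398 + 0.03344 = 0.447298 m

44.7 cm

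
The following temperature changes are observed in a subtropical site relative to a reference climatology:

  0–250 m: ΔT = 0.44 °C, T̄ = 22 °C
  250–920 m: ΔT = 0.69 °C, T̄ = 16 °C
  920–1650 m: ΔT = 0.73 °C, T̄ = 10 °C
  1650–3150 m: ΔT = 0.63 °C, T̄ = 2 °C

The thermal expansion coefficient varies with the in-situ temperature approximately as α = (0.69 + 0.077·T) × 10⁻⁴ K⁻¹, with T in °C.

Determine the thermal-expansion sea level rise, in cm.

Δh = 27.3 cm

Layer 1: α = (0.69 + 0.077×22)×10⁻⁴ = 2.384×10⁻⁴ K⁻¹
Layer 2: α = (0.69 + 0.077×16)×10⁻⁴ = 1.922×10⁻⁴ K⁻¹
Layer 3: α = (0.69 + 0.077×10)×10⁻⁴ = 1.46×10⁻⁴ K⁻¹
Layer 4: α = (0.69 + 0.077×2)×10⁻⁴ = 0.844×10⁻⁴ K⁻¹
0–250 m: 0.44 × 250 × 2.384×10⁻⁴ = 0.026224 m
Layer 2: 670 × 0.69 × 1.922×10⁻⁴ = 0.08885406 m
Layer 3: 0.73 × 1.46×10⁻⁴ × 730 = 0.0778034 m
0.844×10⁻⁴ × 0.63 × 1500 = 0.079758 m
Δh = 0.026224 + 0.08885406 + 0.0778034 + 0.079758 = 0.27263946 m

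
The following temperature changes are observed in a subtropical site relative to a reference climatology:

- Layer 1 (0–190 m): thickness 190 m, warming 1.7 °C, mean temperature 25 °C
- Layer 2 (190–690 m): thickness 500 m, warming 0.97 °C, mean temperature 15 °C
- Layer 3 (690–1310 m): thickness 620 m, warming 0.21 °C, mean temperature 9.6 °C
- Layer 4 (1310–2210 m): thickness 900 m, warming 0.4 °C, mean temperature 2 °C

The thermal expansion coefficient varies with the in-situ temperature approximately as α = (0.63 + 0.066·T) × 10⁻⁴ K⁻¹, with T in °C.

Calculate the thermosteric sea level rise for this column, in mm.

Layer 1: α = (0.63 + 0.066×25)×10⁻⁴ = 2.28×10⁻⁴ K⁻¹
Layer 2: α = (0.63 + 0.066×15)×10⁻⁴ = 1.62×10⁻⁴ K⁻¹
Layer 3: α = (0.63 + 0.066×9.6)×10⁻⁴ = 1.2636×10⁻⁴ K⁻¹
Layer 4: α = (0.63 + 0.066×2)×10⁻⁴ = 0.762×10⁻⁴ K⁻¹
190 × 2.28×10⁻⁴ × 1.7 = 0.073644 m
Layer 2: 500 × 1.62×10⁻⁴ × 0.97 = 0.07857 m
0.21 × 1.2636×10⁻⁴ × 620 = 0.016452072 m
900 × 0.4 × 0.762×10⁻⁴ = 0.027432 m
Δh = 0.073644 + 0.07857 + 0.016452072 + 0.027432 = 0.196098072 m

200 mm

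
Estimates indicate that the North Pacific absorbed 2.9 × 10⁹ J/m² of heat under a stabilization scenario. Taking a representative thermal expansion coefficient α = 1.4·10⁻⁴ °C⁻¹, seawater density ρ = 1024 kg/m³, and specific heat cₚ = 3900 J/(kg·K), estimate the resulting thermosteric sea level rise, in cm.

Δh ≈ 10.2 cm

Δh = αQ/(ρcₚ) = 1.4×10⁻⁴ × 2.9×10⁹ / (1024 × 3900) ≈ 0.10166 m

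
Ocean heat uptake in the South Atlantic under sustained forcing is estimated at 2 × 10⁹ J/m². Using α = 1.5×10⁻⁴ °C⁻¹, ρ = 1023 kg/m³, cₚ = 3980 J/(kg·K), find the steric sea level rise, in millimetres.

Δh = αQ/(ρcₚ) = 1.5×10⁻⁴ × 2×10⁹ / (1023 × 3980) ≈ 0.073682 m

about 74 mm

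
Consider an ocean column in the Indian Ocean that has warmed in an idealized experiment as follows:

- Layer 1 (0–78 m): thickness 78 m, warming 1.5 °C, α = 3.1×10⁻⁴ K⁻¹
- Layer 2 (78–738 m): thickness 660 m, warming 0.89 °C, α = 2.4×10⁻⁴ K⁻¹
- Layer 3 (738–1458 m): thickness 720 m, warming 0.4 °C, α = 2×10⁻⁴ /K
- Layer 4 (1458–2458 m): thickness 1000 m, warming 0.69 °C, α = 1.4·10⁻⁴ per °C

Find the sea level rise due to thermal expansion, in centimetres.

1.5 × 78 × 3.1×10⁻⁴ = 0.03627 m
Layer 2: 660 × 0.89 × 2.4×10⁻⁴ = 0.140976 m
0.4 × 2×10⁻⁴ × 720 = 0.05760 m
1458–2458 m: 1.4×10⁻⁴ × 1000 × 0.69 = 0.09660 m
Δh = 0.03627 + 0.140976 + 0.05760 + 0.09660 = 0.331446 m

33.1 cm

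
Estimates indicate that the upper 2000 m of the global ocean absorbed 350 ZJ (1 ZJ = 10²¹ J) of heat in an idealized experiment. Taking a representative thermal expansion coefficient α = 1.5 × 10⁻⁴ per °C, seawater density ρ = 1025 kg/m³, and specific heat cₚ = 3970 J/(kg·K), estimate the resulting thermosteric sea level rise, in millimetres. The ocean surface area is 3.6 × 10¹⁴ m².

Per unit area: Q = 350×10²¹ / (3.6×10¹⁴) ≈ 9.722×10⁸ J/m²
Δh = αQ/(ρcₚ) = 1.5×10⁻⁴ × 9.722×10⁸ / (1025 × 3970) ≈ 0.035837 m

36 mm of thermosteric rise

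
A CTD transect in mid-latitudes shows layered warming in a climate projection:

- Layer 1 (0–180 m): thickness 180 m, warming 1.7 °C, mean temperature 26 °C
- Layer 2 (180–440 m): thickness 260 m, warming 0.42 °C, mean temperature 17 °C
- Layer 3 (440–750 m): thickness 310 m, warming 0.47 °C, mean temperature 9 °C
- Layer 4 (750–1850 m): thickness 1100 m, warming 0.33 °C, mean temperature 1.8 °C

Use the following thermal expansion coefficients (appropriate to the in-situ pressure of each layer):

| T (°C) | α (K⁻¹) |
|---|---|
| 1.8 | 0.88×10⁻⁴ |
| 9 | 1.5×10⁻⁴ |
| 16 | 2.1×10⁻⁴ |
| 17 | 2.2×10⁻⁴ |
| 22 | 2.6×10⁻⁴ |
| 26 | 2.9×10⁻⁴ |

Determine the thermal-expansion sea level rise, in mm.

Layer 1 at 26 °C → α = 2.9×10⁻⁴ K⁻¹
Layer 2 at 17 °C → α = 2.2×10⁻⁴ K⁻¹
Layer 3 at 9 °C → α = 1.5×10⁻⁴ K⁻¹
Layer 4 at 1.8 °C → α = 0.88×10⁻⁴ K⁻¹
0–180 m: 2.9×10⁻⁴ × 180 × 1.7 = 0.08874 m
180–440 m: 260 × 0.42 × 2.2×10⁻⁴ = 0.024024 m
Layer 3: 1.5×10⁻⁴ × 0.47 × 310 = 0.021855 m
1100 × 0.33 × 0.88×10⁻⁴ = 0.031944 m
Δh = 0.08874 + 0.024024 + 0.021855 + 0.031944 = 0.166563 m ≈ 167 mm

about 167 mm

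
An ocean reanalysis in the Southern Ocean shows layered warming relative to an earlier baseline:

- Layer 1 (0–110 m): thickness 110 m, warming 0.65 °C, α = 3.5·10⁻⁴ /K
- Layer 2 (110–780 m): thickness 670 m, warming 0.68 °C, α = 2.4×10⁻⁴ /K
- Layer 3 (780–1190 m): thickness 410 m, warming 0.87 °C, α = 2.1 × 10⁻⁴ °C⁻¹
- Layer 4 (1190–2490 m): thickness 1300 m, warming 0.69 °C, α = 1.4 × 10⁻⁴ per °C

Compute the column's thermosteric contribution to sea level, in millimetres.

Layer 1: 110 × 0.65 × 3.5×10⁻⁴ = 0.025025 m
Layer 2: 2.4×10⁻⁴ × 0.68 × 670 = 0.109344 m
780–1190 m: 410 × 0.87 × 2.1×10⁻⁴ = 0.074907 m
1190–2490 m: 0.69 × 1.4×10⁻⁴ × 1300 = 0.12558 m
Δh = 0.025025 + 0.109344 + 0.074907 + 0.12558 = 0.334856 m

335 mm of thermosteric rise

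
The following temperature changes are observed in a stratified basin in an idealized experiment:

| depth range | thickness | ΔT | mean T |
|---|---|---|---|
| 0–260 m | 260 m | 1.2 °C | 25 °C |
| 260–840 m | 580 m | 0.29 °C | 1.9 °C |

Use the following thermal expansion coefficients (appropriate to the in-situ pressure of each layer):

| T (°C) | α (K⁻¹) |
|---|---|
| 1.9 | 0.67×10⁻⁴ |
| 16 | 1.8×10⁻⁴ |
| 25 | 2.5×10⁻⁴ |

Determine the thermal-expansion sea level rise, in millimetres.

89 mm of thermosteric rise

Layer 1 at 25 °C → α = 2.5×10⁻⁴ K⁻¹
Layer 2 at 1.9 °C → α = 0.67×10⁻⁴ K⁻¹
Layer 1: 260 × 1.2 × 2.5×10⁻⁴ = 0.07800 m
260–840 m: 0.67×10⁻⁴ × 580 × 0.29 = 0.0112694 m
Δh = 0.07800 + 0.0112694 = 0.0892694 m ≈ 89 mm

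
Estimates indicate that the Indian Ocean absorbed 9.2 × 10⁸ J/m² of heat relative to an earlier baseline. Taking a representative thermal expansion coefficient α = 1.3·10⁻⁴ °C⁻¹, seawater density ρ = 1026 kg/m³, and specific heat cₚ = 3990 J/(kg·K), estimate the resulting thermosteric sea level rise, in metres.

Δh = αQ/(ρcₚ) = 1.3×10⁻⁴ × 9.2×10⁸ / (1026 × 3990) ≈ 0.029215 m

about 0.0292 m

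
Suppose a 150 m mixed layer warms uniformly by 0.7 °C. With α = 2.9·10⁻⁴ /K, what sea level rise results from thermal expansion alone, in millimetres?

Δh = αΔT·H = 2.9×10⁻⁴ × 0.7 × 150 = 0.03045 m

Δh = 30.5 mm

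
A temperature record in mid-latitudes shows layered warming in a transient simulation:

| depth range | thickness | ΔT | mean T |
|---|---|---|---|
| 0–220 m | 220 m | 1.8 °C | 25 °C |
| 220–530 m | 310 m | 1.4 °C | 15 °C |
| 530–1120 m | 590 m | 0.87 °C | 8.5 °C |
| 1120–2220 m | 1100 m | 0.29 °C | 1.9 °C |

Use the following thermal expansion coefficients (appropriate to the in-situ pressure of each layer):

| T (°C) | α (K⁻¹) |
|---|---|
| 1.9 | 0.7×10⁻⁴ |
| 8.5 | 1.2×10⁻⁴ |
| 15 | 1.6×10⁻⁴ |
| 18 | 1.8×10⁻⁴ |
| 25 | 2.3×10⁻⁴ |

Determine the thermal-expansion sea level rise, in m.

Layer 1 at 25 °C → α = 2.3×10⁻⁴ K⁻¹
Layer 2 at 15 °C → α = 1.6×10⁻⁴ K⁻¹
Layer 3 at 8.5 °C → α = 1.2×10⁻⁴ K⁻¹
Layer 4 at 1.9 °C → α = 0.7×10⁻⁴ K⁻¹
Layer 1: 1.8 × 220 × 2.3×10⁻⁴ = 0.09108 m
1.6×10⁻⁴ × 1.4 × 310 = 0.06944 m
530–1120 m: 590 × 1.2×10⁻⁴ × 0.87 = 0.061596 m
1100 × 0.7×10⁻⁴ × 0.29 = 0.02233 m
Δh = 0.09108 + 0.06944 + 0.061596 + 0.02233 = 0.244446 m

Δh = 0.244 m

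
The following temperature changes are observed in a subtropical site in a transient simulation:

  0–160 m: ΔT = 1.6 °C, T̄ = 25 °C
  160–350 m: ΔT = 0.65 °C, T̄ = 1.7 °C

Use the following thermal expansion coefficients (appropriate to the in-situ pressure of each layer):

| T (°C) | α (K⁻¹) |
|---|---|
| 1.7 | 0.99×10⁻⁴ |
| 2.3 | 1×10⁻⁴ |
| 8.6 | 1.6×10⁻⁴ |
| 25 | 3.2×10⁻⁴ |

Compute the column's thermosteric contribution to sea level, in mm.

Layer 1 at 25 °C → α = 3.2×10⁻⁴ K⁻¹
Layer 2 at 1.7 °C → α = 0.99×10⁻⁴ K⁻¹
0–160 m: 1.6 × 3.2×10⁻⁴ × 160 = 0.08192 m
160–350 m: 0.65 × 0.99×10⁻⁴ × 190 = 0.0122265 m
Δh = 0.08192 + 0.0122265 = 0.0941465 m

about 94.1 mm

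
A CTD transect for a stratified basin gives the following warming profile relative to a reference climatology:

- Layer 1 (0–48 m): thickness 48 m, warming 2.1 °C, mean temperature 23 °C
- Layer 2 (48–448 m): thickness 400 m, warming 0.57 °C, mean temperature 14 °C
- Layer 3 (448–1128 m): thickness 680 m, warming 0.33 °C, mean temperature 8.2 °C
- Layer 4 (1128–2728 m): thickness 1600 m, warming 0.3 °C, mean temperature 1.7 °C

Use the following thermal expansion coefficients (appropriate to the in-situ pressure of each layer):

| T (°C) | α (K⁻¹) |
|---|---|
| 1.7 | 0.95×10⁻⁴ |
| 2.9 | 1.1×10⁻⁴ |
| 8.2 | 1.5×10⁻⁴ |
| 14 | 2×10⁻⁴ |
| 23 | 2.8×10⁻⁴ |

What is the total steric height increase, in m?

Δh = 0.153 m

Layer 1 at 23 °C → α = 2.8×10⁻⁴ K⁻¹
Layer 2 at 14 °C → α = 2×10⁻⁴ K⁻¹
Layer 3 at 8.2 °C → α = 1.5×10⁻⁴ K⁻¹
Layer 4 at 1.7 °C → α = 0.95×10⁻⁴ K⁻¹
0–48 m: 2.1 × 2.8×10⁻⁴ × 48 = 0.028224 m
48–448 m: 400 × 0.57 × 2×10⁻⁴ = 0.04560 m
1.5×10⁻⁴ × 680 × 0.33 = 0.03366 m
0.3 × 1600 × 0.95×10⁻⁴ = 0.04560 m
Δh = 0.028224 + 0.04560 + 0.03366 + 0.04560 = 0.153084 m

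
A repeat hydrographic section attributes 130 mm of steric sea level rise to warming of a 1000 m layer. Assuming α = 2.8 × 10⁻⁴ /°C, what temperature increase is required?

about 0.464 K

ΔT = Δh/(αH) = 0.13 / (2.8×10⁻⁴ × 1000) ≈ 0.4643 K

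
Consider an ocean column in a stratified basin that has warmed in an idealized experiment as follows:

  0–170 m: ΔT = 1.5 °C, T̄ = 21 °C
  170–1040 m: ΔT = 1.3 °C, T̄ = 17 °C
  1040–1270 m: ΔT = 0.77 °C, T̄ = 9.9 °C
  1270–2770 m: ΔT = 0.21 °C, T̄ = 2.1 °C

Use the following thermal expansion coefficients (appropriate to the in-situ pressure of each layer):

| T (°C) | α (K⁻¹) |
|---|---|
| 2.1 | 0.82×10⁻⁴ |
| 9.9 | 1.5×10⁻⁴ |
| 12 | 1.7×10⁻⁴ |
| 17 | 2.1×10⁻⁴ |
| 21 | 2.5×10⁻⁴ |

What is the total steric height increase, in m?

about 0.35 m

Layer 1 at 21 °C → α = 2.5×10⁻⁴ K⁻¹
Layer 2 at 17 °C → α = 2.1×10⁻⁴ K⁻¹
Layer 3 at 9.9 °C → α = 1.5×10⁻⁴ K⁻¹
Layer 4 at 2.1 °C → α = 0.82×10⁻⁴ K⁻¹
Layer 1: 1.5 × 170 × 2.5×10⁻⁴ = 0.06375 m
Layer 2: 1.3 × 870 × 2.1×10⁻⁴ = 0.23751 m
230 × 1.5×10⁻⁴ × 0.77 = 0.026565 m
1270–2770 m: 1500 × 0.21 × 0.82×10⁻⁴ = 0.02583 m
Δh = 0.06375 + 0.23751 + 0.026565 + 0.02583 = 0.353655 m ≈ 0.35 m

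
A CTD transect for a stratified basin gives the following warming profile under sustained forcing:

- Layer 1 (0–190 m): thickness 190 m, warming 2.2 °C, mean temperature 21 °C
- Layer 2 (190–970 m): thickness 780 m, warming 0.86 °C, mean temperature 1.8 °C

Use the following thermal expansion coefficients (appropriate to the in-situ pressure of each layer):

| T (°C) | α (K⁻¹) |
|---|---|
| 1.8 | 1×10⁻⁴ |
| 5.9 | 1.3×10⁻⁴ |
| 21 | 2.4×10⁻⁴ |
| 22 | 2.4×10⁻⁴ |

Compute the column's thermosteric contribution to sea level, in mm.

Δh ≈ 167 mm

Layer 1 at 21 °C → α = 2.4×10⁻⁴ K⁻¹
Layer 2 at 1.8 °C → α = 1×10⁻⁴ K⁻¹
0–190 m: 2.2 × 190 × 2.4×10⁻⁴ = 0.10032 m
190–970 m: 780 × 1×10⁻⁴ × 0.86 = 0.06708 m
Δh = 0.10032 + 0.06708 = 0.16740 m ≈ 167 mm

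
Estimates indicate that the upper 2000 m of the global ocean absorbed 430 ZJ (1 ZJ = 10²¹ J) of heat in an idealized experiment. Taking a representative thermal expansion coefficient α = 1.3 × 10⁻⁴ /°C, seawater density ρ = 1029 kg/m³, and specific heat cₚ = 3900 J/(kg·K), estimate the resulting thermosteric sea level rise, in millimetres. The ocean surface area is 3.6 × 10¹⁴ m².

Per unit area: Q = 430×10²¹ / (3.6×10¹⁴) ≈ 1.194×10⁹ J/m²
Δh = αQ/(ρcₚ) = 1.3×10⁻⁴ × 1.194×10⁹ / (1029 × 3900) ≈ 0.038678 m

Δh ≈ 38.7 mm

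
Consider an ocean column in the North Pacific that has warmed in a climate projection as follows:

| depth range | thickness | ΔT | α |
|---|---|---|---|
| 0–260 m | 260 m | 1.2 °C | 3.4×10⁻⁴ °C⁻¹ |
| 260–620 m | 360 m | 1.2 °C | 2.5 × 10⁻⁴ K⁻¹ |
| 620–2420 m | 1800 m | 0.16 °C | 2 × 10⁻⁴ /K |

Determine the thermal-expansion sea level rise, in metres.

0.272 m of thermosteric rise

260 × 1.2 × 3.4×10⁻⁴ = 0.10608 m
Layer 2: 360 × 1.2 × 2.5×10⁻⁴ = 0.10800 m
Layer 3: 1800 × 2×10⁻⁴ × 0.16 = 0.05760 m
Δh = 0.10608 + 0.10800 + 0.05760 = 0.27168 m ≈ 0.272 m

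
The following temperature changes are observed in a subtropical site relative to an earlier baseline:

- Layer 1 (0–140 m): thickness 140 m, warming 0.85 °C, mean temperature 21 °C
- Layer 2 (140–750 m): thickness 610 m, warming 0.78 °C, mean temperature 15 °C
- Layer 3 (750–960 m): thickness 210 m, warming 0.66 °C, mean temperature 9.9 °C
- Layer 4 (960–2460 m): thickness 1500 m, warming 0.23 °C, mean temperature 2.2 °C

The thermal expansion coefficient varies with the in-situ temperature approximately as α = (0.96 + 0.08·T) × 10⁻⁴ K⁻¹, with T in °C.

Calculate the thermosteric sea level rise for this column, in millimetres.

Layer 1: α = (0.96 + 0.08×21)×10⁻⁴ = 2.64×10⁻⁴ K⁻¹
Layer 2: α = (0.96 + 0.08×15)×10⁻⁴ = 2.16×10⁻⁴ K⁻¹
Layer 3: α = (0.96 + 0.08×9.9)×10⁻⁴ = 1.752×10⁻⁴ K⁻¹
Layer 4: α = (0.96 + 0.08×2.2)×10⁻⁴ = 1.136×10⁻⁴ K⁻¹
0–140 m: 0.85 × 2.64×10⁻⁴ × 140 = 0.031416 m
0.78 × 2.16×10⁻⁴ × 610 = 0.1027728 m
750–960 m: 210 × 1.752×10⁻⁴ × 0.66 = 0.02428272 m
960–2460 m: 0.23 × 1.136×10⁻⁴ × 1500 = 0.039192 m
Δh = 0.031416 + 0.1027728 + 0.02428272 + 0.039192 = 0.19766352 m

about 198 mm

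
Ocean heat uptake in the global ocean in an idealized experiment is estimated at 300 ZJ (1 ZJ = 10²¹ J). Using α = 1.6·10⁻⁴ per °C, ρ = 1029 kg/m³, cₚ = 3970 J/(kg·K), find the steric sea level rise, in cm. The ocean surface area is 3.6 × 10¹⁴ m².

Per unit area: Q = 300×10²¹ / (3.6×10¹⁴) ≈ 8.333×10⁸ J/m²
Δh = αQ/(ρcₚ) = 1.6×10⁻⁴ × 8.333×10⁸ / (1029 × 3970) ≈ 0.032637 m

about 3.3 cm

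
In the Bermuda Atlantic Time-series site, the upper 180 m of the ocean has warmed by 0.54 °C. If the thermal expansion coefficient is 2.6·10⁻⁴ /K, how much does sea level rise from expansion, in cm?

Δh = 2.5 cm

Δh = αΔT·H = 2.6×10⁻⁴ × 0.54 × 180 = 0.025272 m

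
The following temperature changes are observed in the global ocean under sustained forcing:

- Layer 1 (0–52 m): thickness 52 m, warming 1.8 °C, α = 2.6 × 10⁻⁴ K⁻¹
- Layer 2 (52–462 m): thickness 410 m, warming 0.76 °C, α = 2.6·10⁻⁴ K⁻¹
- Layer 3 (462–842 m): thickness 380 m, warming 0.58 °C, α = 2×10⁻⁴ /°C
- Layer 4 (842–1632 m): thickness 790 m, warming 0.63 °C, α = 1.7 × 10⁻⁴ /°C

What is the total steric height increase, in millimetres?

1.8 × 2.6×10⁻⁴ × 52 = 0.024336 m
0.76 × 2.6×10⁻⁴ × 410 = 0.081016 m
Layer 3: 2×10⁻⁴ × 0.58 × 380 = 0.04408 m
0.63 × 790 × 1.7×10⁻⁴ = 0.084609 m
Δh = 0.024336 + 0.081016 + 0.04408 + 0.084609 = 0.234041 m ≈ 234 mm

Δh = 234 mm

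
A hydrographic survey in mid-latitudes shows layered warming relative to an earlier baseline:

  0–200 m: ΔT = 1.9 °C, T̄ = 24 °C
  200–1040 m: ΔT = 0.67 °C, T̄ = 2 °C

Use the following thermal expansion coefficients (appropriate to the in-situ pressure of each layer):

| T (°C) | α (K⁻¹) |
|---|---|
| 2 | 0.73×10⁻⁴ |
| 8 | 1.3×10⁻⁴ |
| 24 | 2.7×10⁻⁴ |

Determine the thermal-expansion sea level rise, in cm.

Layer 1 at 24 °C → α = 2.7×10⁻⁴ K⁻¹
Layer 2 at 2 °C → α = 0.73×10⁻⁴ K⁻¹
Layer 1: 200 × 2.7×10⁻⁴ × 1.9 = 0.10260 m
Layer 2: 0.67 × 0.73×10⁻⁴ × 840 = 0.0410844 m
Δh = 0.10260 + 0.0410844 = 0.1436844 m

about 14 cm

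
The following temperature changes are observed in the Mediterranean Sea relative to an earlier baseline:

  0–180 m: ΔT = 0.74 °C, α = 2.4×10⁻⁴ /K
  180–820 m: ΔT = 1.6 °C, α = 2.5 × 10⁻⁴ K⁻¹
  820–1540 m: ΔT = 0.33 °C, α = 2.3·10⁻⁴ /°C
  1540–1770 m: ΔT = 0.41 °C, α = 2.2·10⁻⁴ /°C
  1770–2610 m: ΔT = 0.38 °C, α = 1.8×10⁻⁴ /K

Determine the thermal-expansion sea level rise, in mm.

about 421 mm

0–180 m: 180 × 0.74 × 2.4×10⁻⁴ = 0.031968 m
2.5×10⁻⁴ × 1.6 × 640 = 0.25600 m
Layer 3: 2.3×10⁻⁴ × 0.33 × 720 = 0.054648 m
1540–1770 m: 2.2×10⁻⁴ × 230 × 0.41 = 0.020746 m
1770–2610 m: 0.38 × 1.8×10⁻⁴ × 840 = 0.057456 m
Δh = 0.031968 + 0.25600 + 0.054648 + 0.020746 + 0.057456 = 0.420818 m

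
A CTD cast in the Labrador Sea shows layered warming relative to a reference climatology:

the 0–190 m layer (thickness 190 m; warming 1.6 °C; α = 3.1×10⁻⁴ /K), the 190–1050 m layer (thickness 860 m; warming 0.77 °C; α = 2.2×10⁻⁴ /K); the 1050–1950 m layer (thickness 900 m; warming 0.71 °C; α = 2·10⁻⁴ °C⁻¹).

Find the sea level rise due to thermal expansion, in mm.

Δh = 368 mm

0–190 m: 1.6 × 3.1×10⁻⁴ × 190 = 0.09424 m
190–1050 m: 0.77 × 2.2×10⁻⁴ × 860 = 0.145684 m
2×10⁻⁴ × 0.71 × 900 = 0.12780 m
Δh = 0.09424 + 0.145684 + 0.12780 = 0.367724 m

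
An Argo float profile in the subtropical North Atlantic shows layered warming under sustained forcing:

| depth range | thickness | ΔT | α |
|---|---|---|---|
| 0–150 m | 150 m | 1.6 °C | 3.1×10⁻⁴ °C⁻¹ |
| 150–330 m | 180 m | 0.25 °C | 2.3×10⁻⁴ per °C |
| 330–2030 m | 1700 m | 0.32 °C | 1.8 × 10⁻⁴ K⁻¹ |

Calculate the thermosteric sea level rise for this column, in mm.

3.1×10⁻⁴ × 1.6 × 150 = 0.07440 m
150–330 m: 0.25 × 2.3×10⁻⁴ × 180 = 0.01035 m
330–2030 m: 1.8×10⁻⁴ × 1700 × 0.32 = 0.09792 m
Δh = 0.07440 + 0.01035 + 0.09792 = 0.18267 m ≈ 183 mm

183 mm of thermosteric rise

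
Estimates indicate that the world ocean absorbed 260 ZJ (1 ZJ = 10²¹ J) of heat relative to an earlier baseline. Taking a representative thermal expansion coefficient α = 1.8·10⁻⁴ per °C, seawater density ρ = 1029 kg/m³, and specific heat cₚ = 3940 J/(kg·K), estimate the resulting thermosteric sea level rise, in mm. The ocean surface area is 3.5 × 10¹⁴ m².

33.0 mm of thermosteric rise

Per unit area: Q = 260×10²¹ / (3.5×10¹⁴) ≈ 7.429×10⁸ J/m²
Δh = αQ/(ρcₚ) = 1.8×10⁻⁴ × 7.429×10⁸ / (1029 × 3940) ≈ 0.032983 m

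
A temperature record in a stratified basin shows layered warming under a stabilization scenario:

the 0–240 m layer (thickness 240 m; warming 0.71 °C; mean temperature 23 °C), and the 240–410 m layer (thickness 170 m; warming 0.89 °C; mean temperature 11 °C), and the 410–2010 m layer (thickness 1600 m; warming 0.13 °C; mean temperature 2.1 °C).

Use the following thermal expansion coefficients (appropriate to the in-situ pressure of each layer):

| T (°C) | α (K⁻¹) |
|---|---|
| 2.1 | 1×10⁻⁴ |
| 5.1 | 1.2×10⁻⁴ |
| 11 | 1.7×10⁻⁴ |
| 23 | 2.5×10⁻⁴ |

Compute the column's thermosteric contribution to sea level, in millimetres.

Layer 1 at 23 °C → α = 2.5×10⁻⁴ K⁻¹
Layer 2 at 11 °C → α = 1.7×10⁻⁴ K⁻¹
Layer 3 at 2.1 °C → α = 1×10⁻⁴ K⁻¹
0–240 m: 2.5×10⁻⁴ × 240 × 0.71 = 0.04260 m
240–410 m: 1.7×10⁻⁴ × 170 × 0.89 = 0.025721 m
410–2010 m: 1×10⁻⁴ × 1600 × 0.13 = 0.02080 m
Δh = 0.04260 + 0.025721 + 0.02080 = 0.089121 m

Δh = 89.1 mm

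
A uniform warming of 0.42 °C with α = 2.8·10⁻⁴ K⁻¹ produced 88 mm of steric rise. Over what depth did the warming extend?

H ≈ 748 m

H = Δh/(αΔT) = 0.088 / (2.8×10⁻⁴ × 0.42) ≈ 748.3 m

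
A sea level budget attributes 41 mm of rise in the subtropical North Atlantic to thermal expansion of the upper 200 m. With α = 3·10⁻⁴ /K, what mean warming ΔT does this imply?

ΔT = Δh/(αH) = 0.041 / (3×10⁻⁴ × 200) ≈ 0.6833 K

0.68 K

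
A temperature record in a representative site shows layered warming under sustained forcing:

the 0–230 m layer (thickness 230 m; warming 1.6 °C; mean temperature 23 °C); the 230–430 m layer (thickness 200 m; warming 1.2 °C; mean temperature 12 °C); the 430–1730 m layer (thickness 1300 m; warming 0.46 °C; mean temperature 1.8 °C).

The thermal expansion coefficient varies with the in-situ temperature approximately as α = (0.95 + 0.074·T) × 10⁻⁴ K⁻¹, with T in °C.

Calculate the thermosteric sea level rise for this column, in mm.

Δh = 206 mm

Layer 1: α = (0.95 + 0.074×23)×10⁻⁴ = 2.652×10⁻⁴ K⁻¹
Layer 2: α = (0.95 + 0.074×12)×10⁻⁴ = 1.838×10⁻⁴ K⁻¹
Layer 3: α = (0.95 + 0.074×1.8)×10⁻⁴ = 1.0832×10⁻⁴ K⁻¹
0–230 m: 2.652×10⁻⁴ × 1.6 × 230 = 0.0975936 m
Layer 2: 200 × 1.838×10⁻⁴ × 1.2 = 0.044112 m
1300 × 1.0832×10⁻⁴ × 0.46 = 0.06477536 m
Δh = 0.0975936 + 0.044112 + 0.06477536 = 0.20648096 m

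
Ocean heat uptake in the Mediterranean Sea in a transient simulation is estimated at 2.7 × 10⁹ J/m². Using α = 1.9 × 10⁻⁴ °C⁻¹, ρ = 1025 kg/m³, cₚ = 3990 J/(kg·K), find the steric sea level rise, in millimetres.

Δh = αQ/(ρcₚ) = 1.9×10⁻⁴ × 2.7×10⁹ / (1025 × 3990) ≈ 0.12544 m

Δh = 125 mm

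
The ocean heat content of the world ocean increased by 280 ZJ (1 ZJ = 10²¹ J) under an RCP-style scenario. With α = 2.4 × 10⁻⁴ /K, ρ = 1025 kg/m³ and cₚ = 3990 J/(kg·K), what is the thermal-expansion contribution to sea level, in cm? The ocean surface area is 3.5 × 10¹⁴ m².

Per unit area: Q = 280×10²¹ / (3.5×10¹⁴) = 8×10⁸ J/m²
Δh = αQ/(ρcₚ) = 2.4×10⁻⁴ × 8×10⁸ / (1025 × 3990) ≈ 0.046947 m

Δh = 4.69 cm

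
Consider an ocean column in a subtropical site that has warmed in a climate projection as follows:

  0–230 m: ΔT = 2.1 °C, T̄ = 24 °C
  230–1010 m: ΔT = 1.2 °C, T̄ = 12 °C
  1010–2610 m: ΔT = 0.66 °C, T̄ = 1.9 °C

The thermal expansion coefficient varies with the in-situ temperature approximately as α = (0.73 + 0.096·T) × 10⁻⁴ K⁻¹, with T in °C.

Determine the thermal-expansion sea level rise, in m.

0.42 m of thermosteric rise

Layer 1: α = (0.73 + 0.096×24)×10⁻⁴ = 3.034×10⁻⁴ K⁻¹
Layer 2: α = (0.73 + 0.096×12)×10⁻⁴ = 1.882×10⁻⁴ K⁻¹
Layer 3: α = (0.73 + 0.096×1.9)×10⁻⁴ = 0.9124×10⁻⁴ K⁻¹
0–230 m: 230 × 2.1 × 3.034×10⁻⁴ = 0.1465422 m
1.2 × 1.882×10⁻⁴ × 780 = 0.1761552 m
1600 × 0.66 × 0.9124×10⁻⁴ = 0.09634944 m
Δh = 0.1465422 + 0.1761552 + 0.09634944 = 0.41904684 m ≈ 0.42 m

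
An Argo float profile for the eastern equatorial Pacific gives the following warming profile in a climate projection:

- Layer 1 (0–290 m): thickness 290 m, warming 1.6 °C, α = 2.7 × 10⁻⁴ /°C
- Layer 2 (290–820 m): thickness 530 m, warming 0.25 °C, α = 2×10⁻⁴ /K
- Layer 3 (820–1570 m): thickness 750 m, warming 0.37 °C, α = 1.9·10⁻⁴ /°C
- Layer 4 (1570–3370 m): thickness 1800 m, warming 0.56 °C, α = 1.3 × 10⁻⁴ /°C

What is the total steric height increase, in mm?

0–290 m: 2.7×10⁻⁴ × 290 × 1.6 = 0.12528 m
530 × 0.25 × 2×10⁻⁴ = 0.02650 m
0.37 × 750 × 1.9×10⁻⁴ = 0.052725 m
1570–3370 m: 0.56 × 1800 × 1.3×10⁻⁴ = 0.13104 m
Δh = 0.12528 + 0.02650 + 0.052725 + 0.13104 = 0.335545 m

Δh = 336 mm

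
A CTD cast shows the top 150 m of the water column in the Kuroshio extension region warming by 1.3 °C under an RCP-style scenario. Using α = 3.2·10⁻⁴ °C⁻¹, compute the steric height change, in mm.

Δh = αΔT·H = 3.2×10⁻⁴ × 1.3 × 150 = 0.06240 m

about 62.4 mm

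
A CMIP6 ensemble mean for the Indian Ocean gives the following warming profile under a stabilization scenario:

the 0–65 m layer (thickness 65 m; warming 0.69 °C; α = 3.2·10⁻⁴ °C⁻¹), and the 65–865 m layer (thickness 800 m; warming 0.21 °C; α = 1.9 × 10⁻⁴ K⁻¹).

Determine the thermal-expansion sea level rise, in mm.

65 × 0.69 × 3.2×10⁻⁴ = 0.014352 m
65–865 m: 1.9×10⁻⁴ × 0.21 × 800 = 0.03192 m
Δh = 0.014352 + 0.03192 = 0.046272 m

Δh = 46.3 mm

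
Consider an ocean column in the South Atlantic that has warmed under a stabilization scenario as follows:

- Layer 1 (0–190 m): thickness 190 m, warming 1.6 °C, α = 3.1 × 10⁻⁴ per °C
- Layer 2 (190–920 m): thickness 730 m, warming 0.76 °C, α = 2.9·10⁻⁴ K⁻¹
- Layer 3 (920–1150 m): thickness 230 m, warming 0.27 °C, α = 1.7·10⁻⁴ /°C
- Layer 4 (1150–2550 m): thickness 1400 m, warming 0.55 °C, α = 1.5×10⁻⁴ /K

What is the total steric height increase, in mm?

Δh = 380 mm

Layer 1: 3.1×10⁻⁴ × 1.6 × 190 = 0.09424 m
Layer 2: 730 × 0.76 × 2.9×10⁻⁴ = 0.160892 m
920–1150 m: 230 × 1.7×10⁻⁴ × 0.27 = 0.010557 m
1400 × 0.55 × 1.5×10⁻⁴ = 0.11550 m
Δh = 0.09424 + 0.160892 + 0.010557 + 0.11550 = 0.381189 m ≈ 380 mm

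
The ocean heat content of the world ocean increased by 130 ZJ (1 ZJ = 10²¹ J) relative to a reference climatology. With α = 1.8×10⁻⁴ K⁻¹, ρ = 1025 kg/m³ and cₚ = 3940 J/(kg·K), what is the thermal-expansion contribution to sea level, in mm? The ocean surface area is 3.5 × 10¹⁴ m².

Per unit area: Q = 130×10²¹ / (3.5×10¹⁴) ≈ 3.714×10⁸ J/m²
Δh = αQ/(ρcₚ) = 1.8×10⁻⁴ × 3.714×10⁸ / (1025 × 3940) ≈ 0.016554 m

Δh = 17 mm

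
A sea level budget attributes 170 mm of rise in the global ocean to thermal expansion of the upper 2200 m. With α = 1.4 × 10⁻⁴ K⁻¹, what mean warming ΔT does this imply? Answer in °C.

0.552 °C

ΔT = Δh/(αH) = 0.17 / (1.4×10⁻⁴ × 2200) ≈ 0.5519 °C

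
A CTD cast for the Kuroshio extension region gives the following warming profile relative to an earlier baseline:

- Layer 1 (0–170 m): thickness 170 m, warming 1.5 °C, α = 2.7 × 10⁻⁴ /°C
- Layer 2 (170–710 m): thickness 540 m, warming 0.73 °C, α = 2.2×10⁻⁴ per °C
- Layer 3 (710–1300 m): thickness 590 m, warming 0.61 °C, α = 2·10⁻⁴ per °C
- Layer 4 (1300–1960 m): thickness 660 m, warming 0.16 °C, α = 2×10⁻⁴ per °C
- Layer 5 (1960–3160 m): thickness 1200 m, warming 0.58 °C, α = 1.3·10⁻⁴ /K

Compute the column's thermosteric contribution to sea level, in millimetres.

about 340 mm

0–170 m: 2.7×10⁻⁴ × 1.5 × 170 = 0.06885 m
170–710 m: 540 × 0.73 × 2.2×10⁻⁴ = 0.086724 m
2×10⁻⁴ × 0.61 × 590 = 0.07198 m
Layer 4: 660 × 2×10⁻⁴ × 0.16 = 0.02112 m
1200 × 1.3×10⁻⁴ × 0.58 = 0.09048 m
Δh = 0.06885 + 0.086724 + 0.07198 + 0.02112 + 0.09048 = 0.339154 m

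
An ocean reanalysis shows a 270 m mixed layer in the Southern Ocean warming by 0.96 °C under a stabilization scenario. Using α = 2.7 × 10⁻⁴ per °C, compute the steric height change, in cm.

Δh = αΔT·H = 2.7×10⁻⁴ × 0.96 × 270 = 0.069984 m

7.00 cm of thermosteric rise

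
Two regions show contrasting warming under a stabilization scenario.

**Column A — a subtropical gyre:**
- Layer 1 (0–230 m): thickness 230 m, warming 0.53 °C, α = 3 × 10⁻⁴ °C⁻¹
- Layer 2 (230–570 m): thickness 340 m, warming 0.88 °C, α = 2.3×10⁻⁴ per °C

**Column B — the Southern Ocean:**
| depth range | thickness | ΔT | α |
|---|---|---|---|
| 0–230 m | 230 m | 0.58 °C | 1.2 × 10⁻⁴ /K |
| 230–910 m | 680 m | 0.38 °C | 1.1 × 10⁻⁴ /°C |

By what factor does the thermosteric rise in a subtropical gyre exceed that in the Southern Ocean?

≈ 2.4×

A 0–230 m: 230 × 0.53 × 3×10⁻⁴ = 0.03657 m
A 230–570 m: 2.3×10⁻⁴ × 340 × 0.88 = 0.068816 m
A total: 0.105386 m
B 0–230 m: 1.2×10⁻⁴ × 230 × 0.58 = 0.016008 m
B 680 × 1.1×10⁻⁴ × 0.38 = 0.028424 m
B total: 0.044432 m
Ratio: 0.105386 / 0.044432 ≈ 2.372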